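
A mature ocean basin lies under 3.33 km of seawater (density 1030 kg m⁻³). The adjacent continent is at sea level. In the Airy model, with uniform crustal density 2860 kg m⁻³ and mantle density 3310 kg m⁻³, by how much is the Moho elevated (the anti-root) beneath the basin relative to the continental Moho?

13.5 km

For local isostatic compensation: replacing crust with seawater at the top is compensated by replacing crust with mantle at the base: d (ρ_c − ρ_w) = a (ρ_m − ρ_c).
a = d (ρ_c − ρ_w)/(ρ_m − ρ_c) = 3.33 km × 1830/450 = 13.5 km.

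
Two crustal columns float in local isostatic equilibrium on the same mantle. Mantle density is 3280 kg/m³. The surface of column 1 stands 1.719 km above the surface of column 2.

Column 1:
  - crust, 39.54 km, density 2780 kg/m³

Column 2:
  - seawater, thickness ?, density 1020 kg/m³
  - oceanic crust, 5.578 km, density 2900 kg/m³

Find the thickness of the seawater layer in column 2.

Take the compensation level at the base of the deeper column (depth z_c below the surface of column 1) and equate Σ ρ_i t_i down to z_c; mantle fills any gap and the z_c terms cancel.
Column 1: 39.54×2780 + (z_c − 39.54)×3280
Column 2: 1.719×0 + x×1020 + 5.578×2900 + (z_c − 1.719 − 5.578 − x)×3280
The z_c×3280 term appears on both sides and cancels. Collect the known terms of each column as K = Σ(ρt)_known − 3280 × (depth of known layers): K_1 = 109921.2 − 3280×39.54 = −19770; K_2 = 16176.2 − 3280×(1.719 + 5.578) = −7757.96.
Balance: K_1 = K_2 − x×(3280 − 1020), so x = (K_2 − K_1)/(3280 − 1020) = 12012/2260 = 5.32 km.

5.32 km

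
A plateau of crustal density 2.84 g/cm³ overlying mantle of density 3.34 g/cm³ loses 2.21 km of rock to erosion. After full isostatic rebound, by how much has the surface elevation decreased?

0.331 km

Rebound u = e ρ_c/ρ_m = 2.21 km × 2.84/3.34 = 1.879 km.
Net surface drop = e − u = 2.21 km − 1.879 km = e (ρ_m − ρ_c)/ρ_m = 0.331 km.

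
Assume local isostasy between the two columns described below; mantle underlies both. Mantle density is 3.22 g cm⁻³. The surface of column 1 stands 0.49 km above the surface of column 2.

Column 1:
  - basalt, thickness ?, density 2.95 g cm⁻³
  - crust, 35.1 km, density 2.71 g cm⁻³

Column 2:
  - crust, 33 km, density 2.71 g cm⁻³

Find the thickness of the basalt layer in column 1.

Take the compensation level at the base of the deeper column (depth z_c below the surface of column 1) and equate Σ ρ_i t_i down to z_c; mantle fills any gap and the z_c terms cancel.
Column 1: x×2.95 + 35.1×2.71 + (z_c − 35.1 − x)×3.22
Column 2: 0.49×0 + 33×2.71 + (z_c − 0.49 − 33)×3.22
The z_c×3.22 term appears on both sides and cancels. Collect the known terms of each column as K = Σ(ρt)_known − 3.22 × (depth of known layers): K_1 = 95.121 − 3.22×35.1 = −17.901; K_2 = 89.43 − 3.22×(0.49 + 33) = −18.4078.
Balance: K_1 − x×(3.22 − 2.95) = K_2, so x = (K_1 − K_2)/(3.22 − 2.95) = 0.5068/0.27 = 1.88 km.

1.88 km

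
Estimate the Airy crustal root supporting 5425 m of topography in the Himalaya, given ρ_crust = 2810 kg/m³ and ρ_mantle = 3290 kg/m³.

Equating mass per unit area of the two columns: the weight of the topography is balanced by the buoyancy of the root, ρ_c h = (ρ_m − ρ_c) r.
r = h · ρ_c / (ρ_m − ρ_c) = 5425 m × 2810 / (3290 − 2810) = 31800 m.

31800 m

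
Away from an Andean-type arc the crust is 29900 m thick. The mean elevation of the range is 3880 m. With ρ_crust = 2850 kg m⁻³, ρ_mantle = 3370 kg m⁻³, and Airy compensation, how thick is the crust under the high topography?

55000 m

Root depth r = h ρ_c / (ρ_m − ρ_c) = 3880 m × 2850 / 520 = 21270 m.
Total thickness = T + h + r = 29900 m + 3880 m + 21270 m = 55000 m.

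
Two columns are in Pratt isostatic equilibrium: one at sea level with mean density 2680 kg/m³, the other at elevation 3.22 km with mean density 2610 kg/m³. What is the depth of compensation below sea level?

120 km

ρ_ref D = ρ (D + h) → D (ρ_ref − ρ) = ρ h.
D = ρ h/(ρ_ref − ρ) = 2610 × 3.22 km/(2680 − 2610) = 120 km.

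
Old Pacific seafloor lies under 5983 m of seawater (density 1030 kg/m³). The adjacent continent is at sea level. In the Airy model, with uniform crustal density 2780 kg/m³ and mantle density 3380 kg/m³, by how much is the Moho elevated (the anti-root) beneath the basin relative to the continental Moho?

17500 m

By Archimedes' principle applied to the lithosphere: replacing crust with seawater at the top is compensated by replacing crust with mantle at the base: d (ρ_c − ρ_w) = a (ρ_m − ρ_c).
a = d (ρ_c − ρ_w)/(ρ_m − ρ_c) = 5983 m × 1750/600 = 17500 m.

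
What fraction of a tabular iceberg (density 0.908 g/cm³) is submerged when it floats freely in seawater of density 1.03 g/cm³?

Submerged fraction = ρ_obj/ρ_fluid = 0.908/1.03 = 88.2%.

88.2%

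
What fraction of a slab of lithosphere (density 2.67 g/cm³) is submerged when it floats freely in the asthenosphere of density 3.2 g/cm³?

Submerged fraction = ρ_obj/ρ_fluid = 2.67/3.2 = 83.4%.

83.4%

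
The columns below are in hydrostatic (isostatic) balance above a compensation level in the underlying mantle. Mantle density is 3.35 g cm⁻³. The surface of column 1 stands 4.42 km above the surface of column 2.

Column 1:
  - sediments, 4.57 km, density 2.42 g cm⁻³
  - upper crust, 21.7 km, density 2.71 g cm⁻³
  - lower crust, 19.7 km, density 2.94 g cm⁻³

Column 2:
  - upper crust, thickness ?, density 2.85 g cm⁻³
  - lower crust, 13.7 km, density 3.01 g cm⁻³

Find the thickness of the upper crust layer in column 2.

13.5 km

Take the compensation level at the base of the deeper column (depth z_c below the surface of column 1) and equate Σ ρ_i t_i down to z_c; mantle fills any gap and the z_c terms cancel.
Column 1: 4.57×2.42 + 21.7×2.71 + 19.7×2.94 + (z_c − 45.97)×3.35
Column 2: 4.42×0 + x×2.85 + 13.7×3.01 + (z_c − 4.42 − 13.7 − x)×3.35
The z_c×3.35 term appears on both sides and cancels. Collect the known terms of each column as K = Σ(ρt)_known − 3.35 × (depth of known layers): K_1 = 127.7844 − 3.35×45.97 = −26.2151; K_2 = 41.237 − 3.35×(4.42 + 13.7) = −19.465.
Balance: K_1 = K_2 − x×(3.35 − 2.85), so x = (K_2 − K_1)/(3.35 − 2.85) = 6.7501/0.5 = 13.5 km.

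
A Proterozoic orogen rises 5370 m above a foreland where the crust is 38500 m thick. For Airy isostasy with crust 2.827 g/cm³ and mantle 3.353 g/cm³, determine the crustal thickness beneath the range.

72700 m

Root depth r = h ρ_c / (ρ_m − ρ_c) = 5370 m × 2.827 / 0.526 = 28860 m.
Total thickness = T + h + r = 38500 m + 5370 m + 28860 m = 72700 m.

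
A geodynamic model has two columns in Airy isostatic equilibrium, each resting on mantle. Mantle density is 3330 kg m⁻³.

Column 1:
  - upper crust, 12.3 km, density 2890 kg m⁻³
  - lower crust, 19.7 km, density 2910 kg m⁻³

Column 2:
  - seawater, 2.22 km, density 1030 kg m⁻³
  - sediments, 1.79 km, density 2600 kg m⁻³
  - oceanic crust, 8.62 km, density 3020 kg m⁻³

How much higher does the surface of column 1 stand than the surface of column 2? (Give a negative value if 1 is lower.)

1.38 km

For any compensation level in the mantle, the mantle terms cancel and isostasy reduces to e = (Σt_1 − Σt_2) − (Σ(ρt)_1 − Σ(ρt)_2) / ρ_m.
Σt_1 = 32 km; Σt_2 = 12.63 km; Σ(ρt)_1 = 92874; Σ(ρt)_2 = 32973 (in km·kg m⁻³).
e = (32 − 12.63) − (92874 − 32973) / 3330 = 1.38 km.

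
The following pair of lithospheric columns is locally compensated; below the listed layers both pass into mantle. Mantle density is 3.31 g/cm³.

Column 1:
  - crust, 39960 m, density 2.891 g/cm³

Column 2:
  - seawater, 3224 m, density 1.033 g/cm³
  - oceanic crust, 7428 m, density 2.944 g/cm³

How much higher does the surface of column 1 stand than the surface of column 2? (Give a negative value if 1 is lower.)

2020 m

For any compensation level in the mantle, the mantle terms cancel and isostasy reduces to e = (Σt_1 − Σt_2) − (Σ(ρt)_1 − Σ(ρt)_2) / ρ_m.
Σt_1 = 39960 m; Σt_2 = 10652 m; Σ(ρt)_1 = 115524.36; Σ(ρt)_2 = 25198.424 (in m·g/cm³).
e = (39960 − 10652) − (115524.36 − 25198.424) / 3.31 = 2020 m.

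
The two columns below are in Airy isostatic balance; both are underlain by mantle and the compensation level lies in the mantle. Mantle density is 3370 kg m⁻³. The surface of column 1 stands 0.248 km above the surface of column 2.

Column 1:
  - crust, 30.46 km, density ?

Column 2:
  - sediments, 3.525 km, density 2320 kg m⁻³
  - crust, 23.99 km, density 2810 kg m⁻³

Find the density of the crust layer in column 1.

Take the compensation level at the base of the deeper column (depth z_c below the surface of column 1) and equate Σ ρ_i t_i down to z_c; mantle fills any gap and the z_c terms cancel.
Column 1: 30.46×ρ + (z_c − 30.46)×3370
Column 2: 0.248×0 + 3.525×2320 + 23.99×2810 + (z_c − 0.248 − 27.515)×3370
The z_c×3370 term appears on both sides and cancels. Collect the known terms of each column as K = Σ(ρt)_known − 3370 × (depth of known layers): K_1 = 0 − 3370×30.46 = −102650.2; K_2 = 75589.9 − 3370×(0.248 + 27.515) = −17971.41.
Balance: K_1 + 30.46×ρ = K_2, so ρ = (K_2 − K_1)/30.46 = 84678.8/30.46 = 2780 kg m⁻³.

2780 kg m⁻³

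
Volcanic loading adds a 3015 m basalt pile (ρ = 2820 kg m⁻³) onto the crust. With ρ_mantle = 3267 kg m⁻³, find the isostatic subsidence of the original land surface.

2600 m

Subaerial loading: s = t ρ_load / ρ_m.
s = 3015 m × 2820/3267 = 2600 m.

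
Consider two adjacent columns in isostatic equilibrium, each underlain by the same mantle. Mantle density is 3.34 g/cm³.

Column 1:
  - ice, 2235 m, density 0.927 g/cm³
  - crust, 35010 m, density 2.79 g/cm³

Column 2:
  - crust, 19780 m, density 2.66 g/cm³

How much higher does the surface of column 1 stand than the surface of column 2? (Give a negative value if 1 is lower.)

3350 m

For any compensation level in the mantle, the mantle terms cancel and isostasy reduces to e = (Σt_1 − Σt_2) − (Σ(ρt)_1 − Σ(ρt)_2) / ρ_m.
Σt_1 = 37245 m; Σt_2 = 19780 m; Σ(ρt)_1 = 99749.745; Σ(ρt)_2 = 52614.8 (in m·g/cm³).
e = (37245 − 19780) − (99749.745 − 52614.8) / 3.34 = 3350 m.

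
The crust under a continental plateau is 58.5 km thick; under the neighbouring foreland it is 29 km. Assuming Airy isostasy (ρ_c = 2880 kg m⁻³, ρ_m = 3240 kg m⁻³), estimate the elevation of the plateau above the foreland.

Excess crust Δ = 58.5 km − 29 km = 29.5 km, split between elevation h and root r with h + r = Δ.
Airy balance ρ_c h = (ρ_m − ρ_c) r gives r = h ρ_c/(ρ_m − ρ_c), so h (1 + ρ_c/(ρ_m − ρ_c)) = Δ, i.e. h = Δ (ρ_m − ρ_c)/ρ_m.
h = 29.5 km × 360/3240 = 3.28 km.

3.28 km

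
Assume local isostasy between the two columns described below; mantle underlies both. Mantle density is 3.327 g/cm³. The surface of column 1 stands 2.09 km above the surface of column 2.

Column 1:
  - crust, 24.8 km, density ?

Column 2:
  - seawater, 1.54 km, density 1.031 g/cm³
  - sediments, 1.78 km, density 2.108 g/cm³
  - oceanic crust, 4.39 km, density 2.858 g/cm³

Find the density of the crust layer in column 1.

2.73 g/cm³

Take the compensation level at the base of the deeper column (depth z_c below the surface of column 1) and equate Σ ρ_i t_i down to z_c; mantle fills any gap and the z_c terms cancel.
Column 1: 24.8×ρ + (z_c − 24.8)×3.327
Column 2: 2.09×0 + 1.54×1.031 + 1.78×2.108 + 4.39×2.858 + (z_c − 2.09 − 7.71)×3.327
The z_c×3.327 term appears on both sides and cancels. Collect the known terms of each column as K = Σ(ρt)_known − 3.327 × (depth of known layers): K_1 = 0 − 3.327×24.8 = −82.5096; K_2 = 17.8866 − 3.327×(2.09 + 7.71) = −14.718.
Balance: K_1 + 24.8×ρ = K_2, so ρ = (K_2 − K_1)/24.8 = 67.7916/24.8 = 2.73 g/cm³.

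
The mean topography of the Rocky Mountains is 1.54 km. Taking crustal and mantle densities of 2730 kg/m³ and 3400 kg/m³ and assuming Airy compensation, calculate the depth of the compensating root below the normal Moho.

In Airy isostatic equilibrium: the weight of the topography is balanced by the buoyancy of the root, ρ_c h = (ρ_m − ρ_c) r.
r = h · ρ_c / (ρ_m − ρ_c) = 1.54 km × 2730 / (3400 − 2730) = 6.27 km.

6.27 km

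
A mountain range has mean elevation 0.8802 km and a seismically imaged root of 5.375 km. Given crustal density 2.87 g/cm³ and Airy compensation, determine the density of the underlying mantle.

Airy balance: ρ_c h = (ρ_m − ρ_c) r → ρ_m = ρ_c (1 + h/r).
ρ_m = 2.87 × (1 + 0.8802 km/5.375 km) = 3.34 g/cm³.

3.34 g/cm³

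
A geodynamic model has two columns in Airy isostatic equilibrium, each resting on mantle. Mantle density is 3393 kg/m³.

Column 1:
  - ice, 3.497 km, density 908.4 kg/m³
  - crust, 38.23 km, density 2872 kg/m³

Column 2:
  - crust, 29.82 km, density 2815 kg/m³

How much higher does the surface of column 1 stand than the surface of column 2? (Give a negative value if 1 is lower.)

For any compensation level in the mantle, the mantle terms cancel and isostasy reduces to e = (Σt_1 − Σt_2) − (Σ(ρt)_1 − Σ(ρt)_2) / ρ_m.
Σt_1 = 41.727 km; Σt_2 = 29.82 km; Σ(ρt)_1 = 112973.235; Σ(ρt)_2 = 83943.3 (in km·kg/m³).
e = (41.727 − 29.82) − (112973.235 − 83943.3) / 3393 = 3.35 km.

3.35 km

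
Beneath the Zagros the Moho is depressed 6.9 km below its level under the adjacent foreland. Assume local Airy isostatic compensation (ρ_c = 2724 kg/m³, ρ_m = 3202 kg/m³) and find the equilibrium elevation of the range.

1.21 km

Balancing pressure at the compensation depth: ρ_c h = (ρ_m − ρ_c) r.
h = r (ρ_m − ρ_c) / ρ_c = 6.9 km × (3202 − 2724) / 2724 = 1.21 km.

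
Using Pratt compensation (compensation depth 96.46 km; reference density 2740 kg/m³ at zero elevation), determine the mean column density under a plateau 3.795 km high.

Pratt balance: ρ_ref D = ρ (D + h).
ρ = ρ_ref D/(D + h) = 2740 × 96.46 km/(96.46 km + 3.795 km) = 2640 kg/m³.

2640 kg/m³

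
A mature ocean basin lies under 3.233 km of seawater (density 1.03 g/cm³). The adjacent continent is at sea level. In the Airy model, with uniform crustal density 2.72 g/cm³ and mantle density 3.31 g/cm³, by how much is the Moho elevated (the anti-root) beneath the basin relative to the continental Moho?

9.26 km

In Airy isostatic equilibrium: replacing crust with seawater at the top is compensated by replacing crust with mantle at the base: d (ρ_c − ρ_w) = a (ρ_m − ρ_c).
a = d (ρ_c − ρ_w)/(ρ_m − ρ_c) = 3.233 km × 1.69/0.59 = 9.26 km.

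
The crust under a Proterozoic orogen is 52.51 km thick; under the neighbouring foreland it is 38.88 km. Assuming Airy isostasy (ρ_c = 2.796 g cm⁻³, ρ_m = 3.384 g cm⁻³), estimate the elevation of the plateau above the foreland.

Excess crust Δ = 52.51 km − 38.88 km = 13.63 km, split between elevation h and root r with h + r = Δ.
Airy balance ρ_c h = (ρ_m − ρ_c) r gives r = h ρ_c/(ρ_m − ρ_c), so h (1 + ρ_c/(ρ_m − ρ_c)) = Δ, i.e. h = Δ (ρ_m − ρ_c)/ρ_m.
h = 13.63 km × 0.588/3.384 = 2.37 km.

2.37 km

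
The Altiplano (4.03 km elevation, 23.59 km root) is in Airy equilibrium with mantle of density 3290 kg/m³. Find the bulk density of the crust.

2810 kg/m³

ρ_c h = (ρ_m − ρ_c) r → ρ_c (h + r) = ρ_m r → ρ_c = ρ_m r / (h + r).
ρ_c = 3290 × 23.59 km / (4.03 km + 23.59 km) = 2810 kg/m³.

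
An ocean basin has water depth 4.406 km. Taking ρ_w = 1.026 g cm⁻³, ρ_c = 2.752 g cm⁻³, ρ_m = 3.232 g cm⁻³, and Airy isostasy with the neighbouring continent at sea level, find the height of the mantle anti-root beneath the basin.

15.8 km

Equating mass per unit area of the two columns: replacing crust with seawater at the top is compensated by replacing crust with mantle at the base: d (ρ_c − ρ_w) = a (ρ_m − ρ_c).
a = d (ρ_c − ρ_w)/(ρ_m − ρ_c) = 4.406 km × 1.726/0.48 = 15.8 km.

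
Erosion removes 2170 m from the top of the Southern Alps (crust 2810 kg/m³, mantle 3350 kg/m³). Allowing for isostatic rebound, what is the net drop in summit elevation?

Rebound u = e ρ_c/ρ_m = 2170 m × 2810/3350 = 1820 m.
Net surface drop = e − u = 2170 m − 1820 m = e (ρ_m − ρ_c)/ρ_m = 350 m.

350 m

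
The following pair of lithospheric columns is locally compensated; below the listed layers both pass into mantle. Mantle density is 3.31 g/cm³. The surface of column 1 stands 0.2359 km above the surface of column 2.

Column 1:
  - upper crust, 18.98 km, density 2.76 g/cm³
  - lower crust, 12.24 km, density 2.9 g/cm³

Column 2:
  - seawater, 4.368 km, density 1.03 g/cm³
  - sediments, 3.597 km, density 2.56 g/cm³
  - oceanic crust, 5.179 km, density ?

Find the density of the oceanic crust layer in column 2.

Take the compensation level at the base of the deeper column (depth z_c below the surface of column 1) and equate Σ ρ_i t_i down to z_c; mantle fills any gap and the z_c terms cancel.
Column 1: 18.98×2.76 + 12.24×2.9 + (z_c − 31.22)×3.31
Column 2: 0.2359×0 + 4.368×1.03 + 3.597×2.56 + 5.179×ρ + (z_c − 0.2359 − 13.144)×3.31
The z_c×3.31 term appears on both sides and cancels. Collect the known terms of each column as K = Σ(ρt)_known − 3.31 × (depth of known layers): K_1 = 87.8808 − 3.31×31.22 = −15.4574; K_2 = 13.70736 − 3.31×(0.2359 + 13.144) = −30.580109.
Balance: K_1 = K_2 + 5.179×ρ, so ρ = (K_1 − K_2)/5.179 = 15.1227/5.179 = 2.92 g/cm³.

2.92 g/cm³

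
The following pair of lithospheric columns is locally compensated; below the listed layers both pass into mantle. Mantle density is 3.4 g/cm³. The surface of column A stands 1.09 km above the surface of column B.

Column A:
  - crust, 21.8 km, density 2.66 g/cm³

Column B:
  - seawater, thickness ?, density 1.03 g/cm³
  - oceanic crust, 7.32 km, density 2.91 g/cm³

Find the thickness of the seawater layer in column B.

Take the compensation level at the base of the deeper column (depth z_c below the surface of column A) and equate Σ ρ_i t_i down to z_c; mantle fills any gap and the z_c terms cancel.
Column A: 21.8×2.66 + (z_c − 21.8)×3.4
Column B: 1.09×0 + x×1.03 + 7.32×2.91 + (z_c − 1.09 − 7.32 − x)×3.4
The z_c×3.4 term appears on both sides and cancels. Collect the known terms of each column as K = Σ(ρt)_known − 3.4 × (depth of known layers): K_A = 57.988 − 3.4×21.8 = −16.132; K_B = 21.3012 − 3.4×(1.09 + 7.32) = −7.2928.
Balance: K_A = K_B − x×(3.4 − 1.03), so x = (K_B − K_A)/(3.4 − 1.03) = 8.8392/2.37 = 3.73 km.

3.73 km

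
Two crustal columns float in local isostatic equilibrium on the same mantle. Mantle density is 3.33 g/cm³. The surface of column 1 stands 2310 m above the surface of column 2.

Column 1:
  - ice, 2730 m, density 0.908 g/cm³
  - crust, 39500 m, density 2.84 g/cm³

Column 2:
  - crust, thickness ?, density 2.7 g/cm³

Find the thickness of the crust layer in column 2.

29000 m

Take the compensation level at the base of the deeper column (depth z_c below the surface of column 1) and equate Σ ρ_i t_i down to z_c; mantle fills any gap and the z_c terms cancel.
Column 1: 2730×0.908 + 39500×2.84 + (z_c − 42230)×3.33
Column 2: 2310×0 + x×2.7 + (z_c − 2310 − 0 − x)×3.33
The z_c×3.33 term appears on both sides and cancels. Collect the known terms of each column as K = Σ(ρt)_known − 3.33 × (depth of known layers): K_1 = 114658.84 − 3.33×42230 = −25967.06; K_2 = 0 − 3.33×(2310 + 0) = −7692.3.
Balance: K_1 = K_2 − x×(3.33 − 2.7), so x = (K_2 − K_1)/(3.33 − 2.7) = 18274.8/0.63 = 29000 m.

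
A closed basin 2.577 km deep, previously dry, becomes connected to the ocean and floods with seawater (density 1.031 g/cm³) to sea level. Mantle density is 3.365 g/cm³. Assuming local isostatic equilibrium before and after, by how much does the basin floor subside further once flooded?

1.14 km

After flooding the water column is d + s deep. Its weight must equal the weight of mantle displaced by the extra subsidence s: (d + s) ρ_w = s ρ_m.
s = d ρ_w / (ρ_m − ρ_w) = 2.577 km × 1.031/(3.365 − 1.031) = 1.14 km.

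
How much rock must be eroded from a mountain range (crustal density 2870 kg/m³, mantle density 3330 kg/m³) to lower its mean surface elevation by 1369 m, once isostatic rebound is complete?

9910 m

Net drop Δ = e − u = e − e ρ_c/ρ_m = e (ρ_m − ρ_c)/ρ_m.
e = Δ ρ_m/(ρ_m − ρ_c) = 1369 m × 3330/460 = 9910 m.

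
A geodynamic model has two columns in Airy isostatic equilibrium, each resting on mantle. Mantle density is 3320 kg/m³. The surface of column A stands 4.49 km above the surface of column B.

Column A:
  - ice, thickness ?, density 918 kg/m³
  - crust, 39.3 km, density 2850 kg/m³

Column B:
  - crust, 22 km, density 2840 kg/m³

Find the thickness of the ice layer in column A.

2.91 km

Take the compensation level at the base of the deeper column (depth z_c below the surface of column A) and equate Σ ρ_i t_i down to z_c; mantle fills any gap and the z_c terms cancel.
Column A: x×918 + 39.3×2850 + (z_c − 39.3 − x)×3320
Column B: 4.49×0 + 22×2840 + (z_c − 4.49 − 22)×3320
The z_c×3320 term appears on both sides and cancels. Collect the known terms of each column as K = Σ(ρt)_known − 3320 × (depth of known layers): K_A = 112005 − 3320×39.3 = −18471; K_B = 62480 − 3320×(4.49 + 22) = −25466.8.
Balance: K_A − x×(3320 − 918) = K_B, so x = (K_A − K_B)/(3320 − 918) = 6995.8/2402 = 2.91 km.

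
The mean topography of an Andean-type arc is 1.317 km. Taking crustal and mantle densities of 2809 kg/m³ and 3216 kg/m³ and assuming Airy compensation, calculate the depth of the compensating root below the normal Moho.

9.09 km

Isostatic balance requires: the weight of the topography is balanced by the buoyancy of the root, ρ_c h = (ρ_m − ρ_c) r.
r = h · ρ_c / (ρ_m − ρ_c) = 1.317 km × 2809 / (3216 − 2809) = 9.09 km.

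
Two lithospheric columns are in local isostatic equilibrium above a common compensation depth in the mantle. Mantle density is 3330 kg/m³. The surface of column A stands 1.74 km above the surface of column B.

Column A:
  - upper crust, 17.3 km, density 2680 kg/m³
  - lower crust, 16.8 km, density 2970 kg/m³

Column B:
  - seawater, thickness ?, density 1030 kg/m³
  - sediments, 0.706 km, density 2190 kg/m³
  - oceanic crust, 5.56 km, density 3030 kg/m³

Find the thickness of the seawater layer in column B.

Take the compensation level at the base of the deeper column (depth z_c below the surface of column A) and equate Σ ρ_i t_i down to z_c; mantle fills any gap and the z_c terms cancel.
Column A: 17.3×2680 + 16.8×2970 + (z_c − 34.1)×3330
Column B: 1.74×0 + x×1030 + 0.706×2190 + 5.56×3030 + (z_c − 1.74 − 6.266 − x)×3330
The z_c×3330 term appears on both sides and cancels. Collect the known terms of each column as K = Σ(ρt)_known − 3330 × (depth of known layers): K_A = 96260 − 3330×34.1 = −17293; K_B = 18392.94 − 3330×(1.74 + 6.266) = −8267.04.
Balance: K_A = K_B − x×(3330 − 1030), so x = (K_B − K_A)/(3330 − 1030) = 9025.96/2300 = 3.92 km.

3.92 km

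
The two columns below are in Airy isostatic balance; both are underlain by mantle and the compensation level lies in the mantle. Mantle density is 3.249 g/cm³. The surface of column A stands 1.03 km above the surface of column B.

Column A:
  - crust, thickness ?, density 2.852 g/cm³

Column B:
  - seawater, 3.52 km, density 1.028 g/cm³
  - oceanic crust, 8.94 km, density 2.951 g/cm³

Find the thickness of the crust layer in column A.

Take the compensation level at the base of the deeper column (depth z_c below the surface of column A) and equate Σ ρ_i t_i down to z_c; mantle fills any gap and the z_c terms cancel.
Column A: x×2.852 + (z_c − 0 − x)×3.249
Column B: 1.03×0 + 3.52×1.028 + 8.94×2.951 + (z_c − 1.03 − 12.46)×3.249
The z_c×3.249 term appears on both sides and cancels. Collect the known terms of each column as K = Σ(ρt)_known − 3.249 × (depth of known layers): K_A = 0 − 3.249×0 = 0; K_B = 30.0005 − 3.249×(1.03 + 12.46) = −13.82851.
Balance: K_A − x×(3.249 − 2.852) = K_B, so x = (K_A − K_B)/(3.249 − 2.852) = 13.8285/0.397 = 34.8 km.

34.8 km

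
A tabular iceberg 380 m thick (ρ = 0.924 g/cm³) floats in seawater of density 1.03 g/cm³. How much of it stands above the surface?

Floating equilibrium: submerged depth d = t ρ_obj/ρ_fluid = 380 m × 0.924/1.03 = 340.9 m.
Freeboard = t − d = 380 m − 340.9 m = 39.1 m.

39.1 m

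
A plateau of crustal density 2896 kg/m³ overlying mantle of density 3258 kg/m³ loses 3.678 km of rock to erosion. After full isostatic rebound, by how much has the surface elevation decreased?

0.409 km

Rebound u = e ρ_c/ρ_m = 3.678 km × 2896/3258 = 3.269 km.
Net surface drop = e − u = 3.678 km − 3.269 km = e (ρ_m − ρ_c)/ρ_m = 0.409 km.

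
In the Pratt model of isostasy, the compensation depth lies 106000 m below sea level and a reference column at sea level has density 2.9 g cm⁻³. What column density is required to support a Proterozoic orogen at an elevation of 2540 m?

Pratt balance: ρ_ref D = ρ (D + h).
ρ = ρ_ref D/(D + h) = 2.9 × 106000 m/(106000 m + 2540 m) = 2.83 g cm⁻³.

2.83 g cm⁻³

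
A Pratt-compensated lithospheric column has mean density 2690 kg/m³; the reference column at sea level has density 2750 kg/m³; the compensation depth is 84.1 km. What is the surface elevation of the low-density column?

ρ_ref D = ρ (D + h) → h = D (ρ_ref − ρ)/ρ.
h = 84.1 km × (2750 − 2690)/2690 = 1.88 km.

1.88 km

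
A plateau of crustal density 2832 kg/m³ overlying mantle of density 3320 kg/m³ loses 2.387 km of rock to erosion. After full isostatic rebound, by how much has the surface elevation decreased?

0.351 km

Rebound u = e ρ_c/ρ_m = 2.387 km × 2832/3320 = 2.036 km.
Net surface drop = e − u = 2.387 km − 2.036 km = e (ρ_m − ρ_c)/ρ_m = 0.351 km.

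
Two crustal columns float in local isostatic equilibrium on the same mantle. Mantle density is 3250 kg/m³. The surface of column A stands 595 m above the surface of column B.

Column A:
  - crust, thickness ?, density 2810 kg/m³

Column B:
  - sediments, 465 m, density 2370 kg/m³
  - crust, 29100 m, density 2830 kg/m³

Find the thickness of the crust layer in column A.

33100 m

Take the compensation level at the base of the deeper column (depth z_c below the surface of column A) and equate Σ ρ_i t_i down to z_c; mantle fills any gap and the z_c terms cancel.
Column A: x×2810 + (z_c − 0 − x)×3250
Column B: 595×0 + 465×2370 + 29100×2830 + (z_c − 595 − 29565)×3250
The z_c×3250 term appears on both sides and cancels. Collect the known terms of each column as K = Σ(ρt)_known − 3250 × (depth of known layers): K_A = 0 − 3250×0 = 0; K_B = 83455050 − 3250×(595 + 29565) = −14564950.
Balance: K_A − x×(3250 − 2810) = K_B, so x = (K_A − K_B)/(3250 − 2810) = 14565000/440 = 33100 m.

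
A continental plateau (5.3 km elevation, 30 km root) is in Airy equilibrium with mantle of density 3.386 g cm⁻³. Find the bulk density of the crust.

2.88 g cm⁻³

ρ_c h = (ρ_m − ρ_c) r → ρ_c (h + r) = ρ_m r → ρ_c = ρ_m r / (h + r).
ρ_c = 3.386 × 30 km / (5.3 km + 30 km) = 2.88 g cm⁻³.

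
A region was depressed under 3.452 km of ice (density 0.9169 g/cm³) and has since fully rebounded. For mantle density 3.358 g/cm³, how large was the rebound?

0.943 km

Removing the load lets mantle flow back in; uplift u satisfies ρ_ice t = ρ_m u.
u = t ρ_ice/ρ_m = 3.452 km × 0.9169/3.358 = 0.943 km.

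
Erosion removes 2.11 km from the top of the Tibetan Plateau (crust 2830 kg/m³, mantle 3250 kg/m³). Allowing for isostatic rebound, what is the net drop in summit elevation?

Rebound u = e ρ_c/ρ_m = 2.11 km × 2830/3250 = 1.837 km.
Net surface drop = e − u = 2.11 km − 1.837 km = e (ρ_m − ρ_c)/ρ_m = 0.273 km.

0.273 km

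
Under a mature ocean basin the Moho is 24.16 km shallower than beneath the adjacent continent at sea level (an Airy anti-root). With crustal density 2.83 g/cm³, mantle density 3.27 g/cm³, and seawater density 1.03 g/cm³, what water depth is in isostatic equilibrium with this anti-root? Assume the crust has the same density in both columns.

Replacing a thickness d of crust by seawater at the top must be balanced by replacing crust with mantle at the base: d (ρ_c − ρ_w) = a (ρ_m − ρ_c).
d = a (ρ_m − ρ_c)/(ρ_c − ρ_w) = 24.16 km × 0.44/1.8 = 5.91 km.

5.91 km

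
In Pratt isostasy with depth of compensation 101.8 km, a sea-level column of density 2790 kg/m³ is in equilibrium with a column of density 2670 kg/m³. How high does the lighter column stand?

4.58 km

ρ_ref D = ρ (D + h) → h = D (ρ_ref − ρ)/ρ.
h = 101.8 km × (2790 − 2670)/2670 = 4.58 km.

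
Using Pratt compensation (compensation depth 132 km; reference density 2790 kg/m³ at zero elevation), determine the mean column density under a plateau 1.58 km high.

Pratt balance: ρ_ref D = ρ (D + h).
ρ = ρ_ref D/(D + h) = 2790 × 132 km/(132 km + 1.58 km) = 2760 kg/m³.

2760 kg/m³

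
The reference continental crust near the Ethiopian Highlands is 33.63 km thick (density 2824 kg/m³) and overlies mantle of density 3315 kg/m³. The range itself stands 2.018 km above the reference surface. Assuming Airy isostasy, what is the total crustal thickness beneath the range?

47.3 km

Root depth r = h ρ_c / (ρ_m − ρ_c) = 2.018 km × 2824 / 491 = 11.61 km.
Total thickness = T + h + r = 33.63 km + 2.018 km + 11.61 km = 47.3 km.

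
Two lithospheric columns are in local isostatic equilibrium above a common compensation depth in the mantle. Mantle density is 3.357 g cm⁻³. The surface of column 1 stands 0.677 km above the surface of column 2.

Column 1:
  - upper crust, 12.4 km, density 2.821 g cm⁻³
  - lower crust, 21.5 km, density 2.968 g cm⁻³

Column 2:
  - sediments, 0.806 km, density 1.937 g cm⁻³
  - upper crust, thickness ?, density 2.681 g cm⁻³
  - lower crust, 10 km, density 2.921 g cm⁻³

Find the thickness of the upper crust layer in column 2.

10.7 km

Take the compensation level at the base of the deeper column (depth z_c below the surface of column 1) and equate Σ ρ_i t_i down to z_c; mantle fills any gap and the z_c terms cancel.
Column 1: 12.4×2.821 + 21.5×2.968 + (z_c − 33.9)×3.357
Column 2: 0.677×0 + 0.806×1.937 + x×2.681 + 10×2.921 + (z_c − 0.677 − 10.806 − x)×3.357
The z_c×3.357 term appears on both sides and cancels. Collect the known terms of each column as K = Σ(ρt)_known − 3.357 × (depth of known layers): K_1 = 98.7924 − 3.357×33.9 = −15.0099; K_2 = 30.771222 − 3.357×(0.677 + 10.806) = −7.777209.
Balance: K_1 = K_2 − x×(3.357 − 2.681), so x = (K_2 − K_1)/(3.357 − 2.681) = 7.23269/0.676 = 10.7 km.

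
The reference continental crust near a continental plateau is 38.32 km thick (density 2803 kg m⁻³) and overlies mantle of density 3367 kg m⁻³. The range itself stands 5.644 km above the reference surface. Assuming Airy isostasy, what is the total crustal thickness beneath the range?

Root depth r = h ρ_c / (ρ_m − ρ_c) = 5.644 km × 2803 / 564 = 28.05 km.
Total thickness = T + h + r = 38.32 km + 5.644 km + 28.05 km = 72 km.

72 km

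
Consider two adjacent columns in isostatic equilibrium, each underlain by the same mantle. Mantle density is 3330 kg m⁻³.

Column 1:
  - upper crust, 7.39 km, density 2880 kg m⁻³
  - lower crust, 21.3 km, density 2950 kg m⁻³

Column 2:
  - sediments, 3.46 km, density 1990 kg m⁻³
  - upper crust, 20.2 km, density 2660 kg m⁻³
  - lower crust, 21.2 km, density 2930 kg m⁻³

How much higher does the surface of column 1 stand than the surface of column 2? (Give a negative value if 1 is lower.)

−4.57 km

For any compensation level in the mantle, the mantle terms cancel and isostasy reduces to e = (Σt_1 − Σt_2) − (Σ(ρt)_1 − Σ(ρt)_2) / ρ_m.
Σt_1 = 28.69 km; Σt_2 = 44.86 km; Σ(ρt)_1 = 84118.2; Σ(ρt)_2 = 122733.4 (in km·kg m⁻³).
e = (28.69 − 44.86) − (84118.2 − 122733.4) / 3330 = −4.57 km.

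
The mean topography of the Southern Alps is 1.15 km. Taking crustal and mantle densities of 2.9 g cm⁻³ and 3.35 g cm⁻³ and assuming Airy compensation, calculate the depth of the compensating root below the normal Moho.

7.41 km

Isostatic balance requires: the weight of the topography is balanced by the buoyancy of the root, ρ_c h = (ρ_m − ρ_c) r.
r = h · ρ_c / (ρ_m − ρ_c) = 1.15 km × 2.9 / (3.35 − 2.9) = 7.41 km.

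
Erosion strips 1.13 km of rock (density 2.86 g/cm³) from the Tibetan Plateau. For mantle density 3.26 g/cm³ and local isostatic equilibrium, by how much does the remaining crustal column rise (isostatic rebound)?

Unloading: uplift u = e ρ_c/ρ_m = 1.13 km × 2.86/3.26 = 0.991 km.

0.991 km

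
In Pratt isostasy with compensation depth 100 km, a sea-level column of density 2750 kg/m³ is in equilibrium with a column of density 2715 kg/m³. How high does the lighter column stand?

ρ_ref D = ρ (D + h) → h = D (ρ_ref − ρ)/ρ.
h = 100 km × (2750 − 2715)/2715 = 1.29 km.

1.29 km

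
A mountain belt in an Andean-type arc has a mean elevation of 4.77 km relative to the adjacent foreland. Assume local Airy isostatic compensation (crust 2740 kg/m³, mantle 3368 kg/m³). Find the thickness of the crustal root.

20.8 km

Balancing pressure at the compensation depth: the weight of the topography is balanced by the buoyancy of the root, ρ_c h = (ρ_m − ρ_c) r.
r = h · ρ_c / (ρ_m − ρ_c) = 4.77 km × 2740 / (3368 − 2740) = 20.8 km.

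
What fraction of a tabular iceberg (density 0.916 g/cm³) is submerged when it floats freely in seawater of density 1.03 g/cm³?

Submerged fraction = ρ_obj/ρ_fluid = 0.916/1.03 = 0.889.

0.889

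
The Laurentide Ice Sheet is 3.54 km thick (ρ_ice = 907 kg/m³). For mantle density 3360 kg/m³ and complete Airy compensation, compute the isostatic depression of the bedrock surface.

0.956 km

Isostatic balance requires: the ice load ρ_ice t is balanced by mantle displaced below, ρ_m s.
s = t ρ_ice / ρ_m = 3.54 km × 907/3360 = 0.956 km.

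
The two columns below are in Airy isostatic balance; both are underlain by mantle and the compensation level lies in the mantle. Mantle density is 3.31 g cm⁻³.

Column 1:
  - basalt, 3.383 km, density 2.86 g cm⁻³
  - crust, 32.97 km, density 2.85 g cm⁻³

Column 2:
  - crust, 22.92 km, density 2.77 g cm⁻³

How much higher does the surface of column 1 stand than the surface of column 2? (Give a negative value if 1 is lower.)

For any compensation level in the mantle, the mantle terms cancel and isostasy reduces to e = (Σt_1 − Σt_2) − (Σ(ρt)_1 − Σ(ρt)_2) / ρ_m.
Σt_1 = 36.353 km; Σt_2 = 22.92 km; Σ(ρt)_1 = 103.63988; Σ(ρt)_2 = 63.4884 (in km·g cm⁻³).
e = (36.353 − 22.92) − (103.63988 − 63.4884) / 3.31 = 1.3 km.

1.3 km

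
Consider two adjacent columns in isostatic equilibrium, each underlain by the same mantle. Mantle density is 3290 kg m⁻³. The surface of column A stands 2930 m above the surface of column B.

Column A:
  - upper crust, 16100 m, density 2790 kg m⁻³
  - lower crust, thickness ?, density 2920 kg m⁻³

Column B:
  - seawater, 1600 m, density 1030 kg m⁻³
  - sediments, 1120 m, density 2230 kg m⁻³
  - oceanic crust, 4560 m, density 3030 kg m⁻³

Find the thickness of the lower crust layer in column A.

20500 m

Take the compensation level at the base of the deeper column (depth z_c below the surface of column A) and equate Σ ρ_i t_i down to z_c; mantle fills any gap and the z_c terms cancel.
Column A: 16100×2790 + x×2920 + (z_c − 16100 − x)×3290
Column B: 2930×0 + 1600×1030 + 1120×2230 + 4560×3030 + (z_c − 2930 − 7280)×3290
The z_c×3290 term appears on both sides and cancels. Collect the known terms of each column as K = Σ(ρt)_known − 3290 × (depth of known layers): K_A = 44919000 − 3290×16100 = −8050000; K_B = 17962400 − 3290×(2930 + 7280) = −15628500.
Balance: K_A − x×(3290 − 2920) = K_B, so x = (K_A − K_B)/(3290 − 2920) = 7578500/370 = 20500 m.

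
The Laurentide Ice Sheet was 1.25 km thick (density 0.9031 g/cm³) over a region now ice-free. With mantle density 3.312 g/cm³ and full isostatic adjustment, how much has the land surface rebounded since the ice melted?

Removing the load lets mantle flow back in; uplift u satisfies ρ_ice t = ρ_m u.
u = t ρ_ice/ρ_m = 1.25 km × 0.9031/3.312 = 0.341 km.

0.341 km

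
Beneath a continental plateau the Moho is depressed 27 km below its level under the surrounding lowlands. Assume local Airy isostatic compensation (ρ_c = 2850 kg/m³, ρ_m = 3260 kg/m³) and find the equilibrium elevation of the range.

In Airy isostatic equilibrium: ρ_c h = (ρ_m − ρ_c) r.
h = r (ρ_m − ρ_c) / ρ_c = 27 km × (3260 − 2850) / 2850 = 3.88 km.

3.88 km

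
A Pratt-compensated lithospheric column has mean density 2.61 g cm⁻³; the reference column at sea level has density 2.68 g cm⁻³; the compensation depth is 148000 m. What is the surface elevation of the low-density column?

3970 m

ρ_ref D = ρ (D + h) → h = D (ρ_ref − ρ)/ρ.
h = 148000 m × (2.68 − 2.61)/2.61 = 3970 m.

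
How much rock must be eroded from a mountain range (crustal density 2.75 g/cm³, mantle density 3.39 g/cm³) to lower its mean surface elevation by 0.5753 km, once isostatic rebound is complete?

Net drop Δ = e − u = e − e ρ_c/ρ_m = e (ρ_m − ρ_c)/ρ_m.
e = Δ ρ_m/(ρ_m − ρ_c) = 0.5753 km × 3.39/0.64 = 3.05 km.

3.05 km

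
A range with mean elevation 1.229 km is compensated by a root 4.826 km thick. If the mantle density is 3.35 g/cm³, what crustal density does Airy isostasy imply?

2.67 g/cm³

ρ_c h = (ρ_m − ρ_c) r → ρ_c (h + r) = ρ_m r → ρ_c = ρ_m r / (h + r).
ρ_c = 3.35 × 4.826 km / (1.229 km + 4.826 km) = 2.67 g/cm³.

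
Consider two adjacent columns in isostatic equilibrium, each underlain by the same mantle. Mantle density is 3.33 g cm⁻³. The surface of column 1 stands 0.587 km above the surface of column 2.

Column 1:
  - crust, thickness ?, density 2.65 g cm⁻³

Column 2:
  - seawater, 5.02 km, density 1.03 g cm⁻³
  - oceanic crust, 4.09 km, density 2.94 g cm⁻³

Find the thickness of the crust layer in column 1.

Take the compensation level at the base of the deeper column (depth z_c below the surface of column 1) and equate Σ ρ_i t_i down to z_c; mantle fills any gap and the z_c terms cancel.
Column 1: x×2.65 + (z_c − 0 − x)×3.33
Column 2: 0.587×0 + 5.02×1.03 + 4.09×2.94 + (z_c − 0.587 − 9.11)×3.33
The z_c×3.33 term appears on both sides and cancels. Collect the known terms of each column as K = Σ(ρt)_known − 3.33 × (depth of known layers): K_1 = 0 − 3.33×0 = 0; K_2 = 17.1952 − 3.33×(0.587 + 9.11) = −15.09581.
Balance: K_1 − x×(3.33 − 2.65) = K_2, so x = (K_1 − K_2)/(3.33 − 2.65) = 15.0958/0.68 = 22.2 km.

22.2 km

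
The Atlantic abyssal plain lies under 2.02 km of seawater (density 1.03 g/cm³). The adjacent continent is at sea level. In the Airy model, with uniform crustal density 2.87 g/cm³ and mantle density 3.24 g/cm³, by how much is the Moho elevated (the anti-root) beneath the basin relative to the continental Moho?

For local isostatic compensation: replacing crust with seawater at the top is compensated by replacing crust with mantle at the base: d (ρ_c − ρ_w) = a (ρ_m − ρ_c).
a = d (ρ_c − ρ_w)/(ρ_m − ρ_c) = 2.02 km × 1.84/0.37 = 10 km.

10 km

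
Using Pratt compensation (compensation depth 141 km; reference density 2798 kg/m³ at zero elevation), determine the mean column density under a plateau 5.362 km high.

Pratt balance: ρ_ref D = ρ (D + h).
ρ = ρ_ref D/(D + h) = 2798 × 141 km/(141 km + 5.362 km) = 2700 kg/m³.

2700 kg/m³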